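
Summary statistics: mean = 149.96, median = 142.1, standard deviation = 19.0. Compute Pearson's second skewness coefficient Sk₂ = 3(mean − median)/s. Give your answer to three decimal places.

Sk₂ = 3(149.96 − 142.1) / 19.0 = 3 × 7.8600 / 19.0
    = 23.5800 / 19.0 ≈ 1.241

1.241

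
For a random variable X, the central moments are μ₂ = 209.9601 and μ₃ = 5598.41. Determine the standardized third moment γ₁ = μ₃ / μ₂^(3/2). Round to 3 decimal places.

1.840

σ = √μ₂ = √209.9601 = 14.49000
σ³ = μ₂^(3/2) = 3042.32185
γ₁ = μ₃/σ³ = 5598.41 / 3042.32185 ≈ 1.840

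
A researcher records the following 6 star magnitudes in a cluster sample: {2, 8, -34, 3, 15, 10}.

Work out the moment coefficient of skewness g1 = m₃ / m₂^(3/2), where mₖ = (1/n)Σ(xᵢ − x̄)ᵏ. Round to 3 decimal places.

x̄ = (2 + 8 - 34 + 3 + 15 + 10) / 6 = 0.6667
deviations (xᵢ − x̄): 1.3333, 7.3333, -34.6667, 2.3333, 14.3333, 9.3333
Σ(xᵢ − x̄)² = 1555.3333 ⇒ m₂ = 1555.3333/6 = 259.22222
Σ(xᵢ − x̄)³ = -37494.4444 ⇒ m₃ = -37494.4444/6 = -6249.07407
m₂^(3/2) = 259.22222^(1.5) = 4173.57617
g1 = m₃ / m₂^(3/2) = -6249.07407 / 4173.57617 ≈ -1.497

-1.497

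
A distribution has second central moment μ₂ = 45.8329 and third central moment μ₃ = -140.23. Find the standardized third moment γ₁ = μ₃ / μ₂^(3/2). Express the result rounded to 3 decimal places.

σ = √μ₂ = √45.8329 = 6.77000
σ³ = μ₂^(3/2) = 310.28873
γ₁ = μ₃/σ³ = -140.23 / 310.28873 ≈ -0.452

-0.452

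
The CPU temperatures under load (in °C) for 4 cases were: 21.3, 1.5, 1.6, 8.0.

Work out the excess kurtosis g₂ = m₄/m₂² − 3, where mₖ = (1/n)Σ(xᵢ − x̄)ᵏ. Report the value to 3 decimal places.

-0.987

x̄ = 8.1000
Σ(xᵢ − x̄)² = 260.0600 ⇒ m₂ = 65.01500
Σ(xᵢ − x̄)⁴ = 34042.1138 ⇒ m₄ = 8510.52845
m₂² = 4226.95023
g₂ = m₄/m₂² − 3 = 2.01340 − 3 ≈ -0.987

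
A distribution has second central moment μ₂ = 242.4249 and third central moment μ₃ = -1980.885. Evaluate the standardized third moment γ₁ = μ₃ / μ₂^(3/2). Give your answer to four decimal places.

-0.5248

σ = √μ₂ = √242.4249 = 15.57000
σ³ = μ₂^(3/2) = 3774.55569
γ₁ = μ₃/σ³ = -1980.885 / 3774.55569 ≈ -0.5248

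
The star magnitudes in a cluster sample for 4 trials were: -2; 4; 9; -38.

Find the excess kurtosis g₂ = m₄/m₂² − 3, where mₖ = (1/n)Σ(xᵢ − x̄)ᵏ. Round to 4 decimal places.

-0.7835

x̄ = -6.7500
Σ(xᵢ − x̄)² = 1362.7500 ⇒ m₂ = 340.68750
Σ(xᵢ − x̄)⁴ = 1029073.0781 ⇒ m₄ = 257268.26953
m₂² = 116067.97266
g₂ = m₄/m₂² − 3 = 2.21653 − 3 ≈ -0.7835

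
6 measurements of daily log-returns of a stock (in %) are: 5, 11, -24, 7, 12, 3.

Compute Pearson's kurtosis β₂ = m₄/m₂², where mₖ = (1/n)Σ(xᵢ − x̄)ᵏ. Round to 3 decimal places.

3.744

x̄ = 2.3333
Σ(xᵢ − x̄)² = 891.3333 ⇒ m₂ = 148.55556
Σ(xᵢ − x̄)⁴ = 495763.7778 ⇒ m₄ = 82627.29630
m₂² = 22068.75309
β₂ = m₄/m₂² = 82627.29630 / 22068.75309 ≈ 3.744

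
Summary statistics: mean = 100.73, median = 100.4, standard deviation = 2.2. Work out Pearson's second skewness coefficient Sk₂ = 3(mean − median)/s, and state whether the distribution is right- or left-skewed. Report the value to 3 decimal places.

0.450, right-skewed

Sk₂ = 3(100.73 − 100.4) / 2.2 = 3 × 0.3300 / 2.2
    = 0.9900 / 2.2 ≈ 0.450
Sk₂ > 0 ⇒ mean > median ⇒ right-skewed (positive skew).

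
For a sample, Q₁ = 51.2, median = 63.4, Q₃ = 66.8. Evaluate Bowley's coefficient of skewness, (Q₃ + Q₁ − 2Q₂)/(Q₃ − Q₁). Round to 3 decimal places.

numerator: Q₃ + Q₁ − 2Q₂ = 66.8 + 51.2 − 2×63.4 = -8.8000
denominator: Q₃ − Q₁ = 66.8 − 51.2 = 15.6000
Bowley skewness = -8.8000 / 15.6000 ≈ -0.564

-0.564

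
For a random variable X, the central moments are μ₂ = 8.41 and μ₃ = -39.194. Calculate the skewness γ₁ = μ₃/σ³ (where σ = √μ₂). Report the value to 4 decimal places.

σ = √μ₂ = √8.41 = 2.90000
σ³ = μ₂^(3/2) = 24.38900
γ₁ = μ₃/σ³ = -39.194 / 24.38900 ≈ -1.6070

-1.6070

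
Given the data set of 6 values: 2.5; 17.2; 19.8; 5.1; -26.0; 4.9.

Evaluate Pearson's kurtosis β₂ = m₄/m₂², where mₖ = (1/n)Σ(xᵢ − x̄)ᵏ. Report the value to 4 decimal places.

x̄ = 3.9167
Σ(xᵢ − x̄)² = 1328.1083 ⇒ m₂ = 221.35139
Σ(xᵢ − x̄)⁴ = 895823.2169 ⇒ m₄ = 149303.86949
m₂² = 48996.43736
β₂ = m₄/m₂² = 149303.86949 / 48996.43736 ≈ 3.0472

3.0472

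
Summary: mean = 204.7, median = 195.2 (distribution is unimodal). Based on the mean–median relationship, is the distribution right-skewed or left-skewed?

right-skewed

mean − median = 204.7 − 195.2 = 9.5
mean > median ⇒ the longer tail is on the right ⇒ right-skewed (positively skewed).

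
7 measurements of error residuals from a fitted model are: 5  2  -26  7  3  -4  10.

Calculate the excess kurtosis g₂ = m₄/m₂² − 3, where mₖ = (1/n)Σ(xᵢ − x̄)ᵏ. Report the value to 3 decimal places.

x̄ = -0.4286
Σ(xᵢ − x̄)² = 877.7143 ⇒ m₂ = 125.38776
Σ(xᵢ − x̄)⁴ = 443659.5569 ⇒ m₄ = 63379.93669
m₂² = 15722.08913
g₂ = m₄/m₂² − 3 = 4.03127 − 3 ≈ 1.031

1.031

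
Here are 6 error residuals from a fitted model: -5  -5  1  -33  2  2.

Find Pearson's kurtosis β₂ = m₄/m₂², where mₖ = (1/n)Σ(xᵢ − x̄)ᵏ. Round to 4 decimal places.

3.7769

x̄ = -6.3333
Σ(xᵢ − x̄)² = 907.3333 ⇒ m₂ = 151.22222
Σ(xᵢ − x̄)⁴ = 518222.4444 ⇒ m₄ = 86370.40741
m₂² = 22868.16049
β₂ = m₄/m₂² = 86370.40741 / 22868.16049 ≈ 3.7769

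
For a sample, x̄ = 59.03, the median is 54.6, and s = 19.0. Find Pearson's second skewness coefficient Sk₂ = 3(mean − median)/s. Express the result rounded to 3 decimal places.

0.699

Sk₂ = 3(59.03 − 54.6) / 19.0 = 3 × 4.4300 / 19.0
    = 13.2900 / 19.0 ≈ 0.699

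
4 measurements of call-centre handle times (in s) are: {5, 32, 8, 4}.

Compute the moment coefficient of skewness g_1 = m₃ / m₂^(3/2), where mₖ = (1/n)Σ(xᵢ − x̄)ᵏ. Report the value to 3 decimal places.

x̄ = (5 + 32 + 8 + 4) / 4 = 12.2500
deviations (xᵢ − x̄): -7.2500, 19.7500, -4.2500, -8.2500
Σ(xᵢ − x̄)² = 528.7500 ⇒ m₂ = 528.7500/4 = 132.18750
Σ(xᵢ − x̄)³ = 6684.3750 ⇒ m₃ = 6684.3750/4 = 1671.09375
m₂^(3/2) = 132.18750^(1.5) = 1519.79700
g_1 = m₃ / m₂^(3/2) = 1671.09375 / 1519.79700 ≈ 1.100

1.100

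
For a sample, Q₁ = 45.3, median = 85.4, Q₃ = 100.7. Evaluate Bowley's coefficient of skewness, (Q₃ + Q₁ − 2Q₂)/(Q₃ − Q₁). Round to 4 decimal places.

numerator: Q₃ + Q₁ − 2Q₂ = 100.7 + 45.3 − 2×85.4 = -24.8000
denominator: Q₃ − Q₁ = 100.7 − 45.3 = 55.4000
Bowley skewness = -24.8000 / 55.4000 ≈ -0.4477

-0.4477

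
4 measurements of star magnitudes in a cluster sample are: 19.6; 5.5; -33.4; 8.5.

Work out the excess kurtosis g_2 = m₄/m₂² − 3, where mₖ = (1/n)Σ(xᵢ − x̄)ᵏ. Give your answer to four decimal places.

x̄ = 0.0500
Σ(xᵢ − x̄)² = 1602.2100 ⇒ m₂ = 400.55250
Σ(xᵢ − x̄)⁴ = 1404002.1110 ⇒ m₄ = 351000.52776
m₂² = 160442.30526
g_2 = m₄/m₂² − 3 = 2.18771 − 3 ≈ -0.8123

-0.8123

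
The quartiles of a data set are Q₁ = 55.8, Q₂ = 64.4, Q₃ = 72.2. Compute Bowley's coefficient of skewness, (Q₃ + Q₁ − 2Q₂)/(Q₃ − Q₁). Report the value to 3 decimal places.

numerator: Q₃ + Q₁ − 2Q₂ = 72.2 + 55.8 − 2×64.4 = -0.8000
denominator: Q₃ − Q₁ = 72.2 − 55.8 = 16.4000
Bowley skewness = -0.8000 / 16.4000 ≈ -0.049

-0.049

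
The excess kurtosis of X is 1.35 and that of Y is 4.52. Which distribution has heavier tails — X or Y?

Higher excess kurtosis ⇒ heavier tails relative to the normal distribution.
1.35 vs 4.52: the larger is 4.52, so Y has heavier tails.

Y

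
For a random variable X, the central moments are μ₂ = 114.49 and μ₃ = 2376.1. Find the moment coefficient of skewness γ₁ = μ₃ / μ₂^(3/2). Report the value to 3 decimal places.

σ = √μ₂ = √114.49 = 10.70000
σ³ = μ₂^(3/2) = 1225.04300
γ₁ = μ₃/σ³ = 2376.1 / 1225.04300 ≈ 1.940

1.940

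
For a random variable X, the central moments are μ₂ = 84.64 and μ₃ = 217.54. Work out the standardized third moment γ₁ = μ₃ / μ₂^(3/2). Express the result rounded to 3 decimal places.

σ = √μ₂ = √84.64 = 9.20000
σ³ = μ₂^(3/2) = 778.68800
γ₁ = μ₃/σ³ = 217.54 / 778.68800 ≈ 0.279

0.279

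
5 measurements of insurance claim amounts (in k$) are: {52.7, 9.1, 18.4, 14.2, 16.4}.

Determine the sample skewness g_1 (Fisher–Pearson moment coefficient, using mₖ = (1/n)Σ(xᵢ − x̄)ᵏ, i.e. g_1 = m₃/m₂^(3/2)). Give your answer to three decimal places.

1.349

x̄ = (52.7 + 9.1 + 18.4 + 14.2 + 16.4) / 5 = 22.1600
deviations (xᵢ − x̄): 30.5400, -13.0600, -3.7600, -7.9600, -5.7600
Σ(xᵢ − x̄)² = 1213.9320 ⇒ m₂ = 1213.9320/5 = 242.78640
Σ(xᵢ − x̄)³ = 25508.2222 ⇒ m₃ = 25508.2222/5 = 5101.64443
m₂^(3/2) = 242.78640^(1.5) = 3783.00167
g_1 = m₃ / m₂^(3/2) = 5101.64443 / 3783.00167 ≈ 1.349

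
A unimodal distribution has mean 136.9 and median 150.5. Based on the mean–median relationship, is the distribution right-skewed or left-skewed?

mean − median = 136.9 − 150.5 = -13.6
mean < median ⇒ the longer tail is on the left ⇒ left-skewed (negatively skewed).

left-skewed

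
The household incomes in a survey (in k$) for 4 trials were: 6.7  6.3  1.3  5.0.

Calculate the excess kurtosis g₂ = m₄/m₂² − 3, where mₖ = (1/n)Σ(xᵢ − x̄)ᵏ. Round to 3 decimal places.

-0.917

x̄ = 4.8250
Σ(xᵢ − x̄)² = 18.1475 ⇒ m₂ = 4.53688
Σ(xᵢ − x̄)⁴ = 171.4901 ⇒ m₄ = 42.87251
m₂² = 20.58323
g₂ = m₄/m₂² − 3 = 2.08289 − 3 ≈ -0.917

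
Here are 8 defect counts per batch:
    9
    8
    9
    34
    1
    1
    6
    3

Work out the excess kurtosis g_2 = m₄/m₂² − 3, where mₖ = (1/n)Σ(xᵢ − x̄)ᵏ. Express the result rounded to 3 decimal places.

x̄ = 8.8750
Σ(xᵢ − x̄)² = 798.8750 ⇒ m₂ = 99.85938
Σ(xᵢ − x̄)⁴ = 407448.4004 ⇒ m₄ = 50931.05005
m₂² = 9971.89478
g_2 = m₄/m₂² − 3 = 5.10746 − 3 ≈ 2.107

2.107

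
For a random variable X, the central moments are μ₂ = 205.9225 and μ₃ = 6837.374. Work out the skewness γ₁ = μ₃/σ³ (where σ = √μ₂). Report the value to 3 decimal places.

2.314

σ = √μ₂ = √205.9225 = 14.35000
σ³ = μ₂^(3/2) = 2954.98788
γ₁ = μ₃/σ³ = 6837.374 / 2954.98788 ≈ 2.314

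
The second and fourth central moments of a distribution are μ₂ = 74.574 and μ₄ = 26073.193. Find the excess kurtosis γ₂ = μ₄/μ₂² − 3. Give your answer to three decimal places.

1.688

μ₂² = 74.574² = 5561.28148
μ₄/μ₂² = 26073.193 / 5561.28148 = 4.68834
γ₂ = 4.68834 − 3 ≈ 1.688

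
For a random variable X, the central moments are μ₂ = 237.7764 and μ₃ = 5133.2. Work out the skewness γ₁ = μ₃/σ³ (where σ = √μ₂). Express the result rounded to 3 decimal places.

σ = √μ₂ = √237.7764 = 15.42000
σ³ = μ₂^(3/2) = 3666.51209
γ₁ = μ₃/σ³ = 5133.2 / 3666.51209 ≈ 1.400

1.400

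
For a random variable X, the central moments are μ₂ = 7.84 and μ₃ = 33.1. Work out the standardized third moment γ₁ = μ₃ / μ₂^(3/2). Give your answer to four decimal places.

1.5078

σ = √μ₂ = √7.84 = 2.80000
σ³ = μ₂^(3/2) = 21.95200
γ₁ = μ₃/σ³ = 33.1 / 21.95200 ≈ 1.5078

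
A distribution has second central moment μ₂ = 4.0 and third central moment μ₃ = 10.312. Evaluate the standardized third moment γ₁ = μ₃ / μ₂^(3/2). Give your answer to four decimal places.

σ = √μ₂ = √4.0 = 2.00000
σ³ = μ₂^(3/2) = 8.00000
γ₁ = μ₃/σ³ = 10.312 / 8.00000 ≈ 1.2890

1.2890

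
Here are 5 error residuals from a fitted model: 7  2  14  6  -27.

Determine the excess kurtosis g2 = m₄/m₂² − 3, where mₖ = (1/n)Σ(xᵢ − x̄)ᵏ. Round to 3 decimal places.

-0.074

x̄ = 0.4000
Σ(xᵢ − x̄)² = 1013.2000 ⇒ m₂ = 202.64000
Σ(xᵢ − x̄)⁴ = 600738.2560 ⇒ m₄ = 120147.65120
m₂² = 41062.96960
g2 = m₄/m₂² − 3 = 2.92594 − 3 ≈ -0.074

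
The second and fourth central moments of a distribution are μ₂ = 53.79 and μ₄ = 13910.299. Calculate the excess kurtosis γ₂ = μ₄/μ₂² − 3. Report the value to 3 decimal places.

1.808

μ₂² = 53.79² = 2893.36410
μ₄/μ₂² = 13910.299 / 2893.36410 = 4.80766
γ₂ = 4.80766 − 3 ≈ 1.808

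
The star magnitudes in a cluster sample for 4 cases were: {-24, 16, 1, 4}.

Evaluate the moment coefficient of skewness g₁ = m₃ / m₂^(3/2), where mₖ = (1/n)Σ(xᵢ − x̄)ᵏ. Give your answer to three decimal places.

x̄ = (-24 + 16 + 1 + 4) / 4 = -0.7500
deviations (xᵢ − x̄): -23.2500, 16.7500, 1.7500, 4.7500
Σ(xᵢ − x̄)² = 846.7500 ⇒ m₂ = 846.7500/4 = 211.68750
Σ(xᵢ − x̄)³ = -7756.1250 ⇒ m₃ = -7756.1250/4 = -1939.03125
m₂^(3/2) = 211.68750^(1.5) = 3079.94401
g₁ = m₃ / m₂^(3/2) = -1939.03125 / 3079.94401 ≈ -0.630

-0.630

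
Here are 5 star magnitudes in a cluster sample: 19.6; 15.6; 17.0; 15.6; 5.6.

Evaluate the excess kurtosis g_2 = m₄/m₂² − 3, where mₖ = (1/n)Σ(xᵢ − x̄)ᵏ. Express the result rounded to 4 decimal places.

-0.1340

x̄ = 14.6800
Σ(xᵢ − x̄)² = 113.7280 ⇒ m₂ = 22.74560
Σ(xᵢ − x̄)⁴ = 7413.7617 ⇒ m₄ = 1482.75234
m₂² = 517.36232
g_2 = m₄/m₂² − 3 = 2.86598 − 3 ≈ -0.1340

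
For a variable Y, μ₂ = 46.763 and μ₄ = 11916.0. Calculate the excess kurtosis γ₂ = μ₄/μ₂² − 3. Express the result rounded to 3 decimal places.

μ₂² = 46.763² = 2186.77817
μ₄/μ₂² = 11916.0 / 2186.77817 = 5.44911
γ₂ = 5.44911 − 3 ≈ 2.449

2.449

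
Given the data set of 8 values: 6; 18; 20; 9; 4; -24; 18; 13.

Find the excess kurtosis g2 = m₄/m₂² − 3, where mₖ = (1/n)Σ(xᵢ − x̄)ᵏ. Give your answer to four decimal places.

1.3622

x̄ = 8.0000
Σ(xᵢ − x̄)² = 1414.0000 ⇒ m₂ = 176.75000
Σ(xᵢ − x̄)⁴ = 1090210.0000 ⇒ m₄ = 136276.25000
m₂² = 31240.56250
g2 = m₄/m₂² − 3 = 4.36216 − 3 ≈ 1.3622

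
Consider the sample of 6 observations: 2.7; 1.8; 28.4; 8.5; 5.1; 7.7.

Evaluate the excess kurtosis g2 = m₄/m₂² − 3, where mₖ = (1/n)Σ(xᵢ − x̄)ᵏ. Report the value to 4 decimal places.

x̄ = 9.0333
Σ(xᵢ − x̄)² = 485.0333 ⇒ m₂ = 80.83889
Σ(xᵢ − x̄)⁴ = 145264.8345 ⇒ m₄ = 24210.80575
m₂² = 6534.92596
g2 = m₄/m₂² − 3 = 3.70483 − 3 ≈ 0.7048

0.7048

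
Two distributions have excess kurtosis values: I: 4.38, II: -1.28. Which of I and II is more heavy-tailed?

Higher excess kurtosis ⇒ heavier tails relative to the normal distribution.
4.38 vs -1.28: the larger is 4.38, so I has heavier tails. (I is leptokurtic — heavier-than-normal tails; the other is platykurtic.)

I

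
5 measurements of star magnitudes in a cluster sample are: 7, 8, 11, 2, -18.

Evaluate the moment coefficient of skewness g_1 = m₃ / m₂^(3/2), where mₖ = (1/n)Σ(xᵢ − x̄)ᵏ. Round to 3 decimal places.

x̄ = (7 + 8 + 11 + 2 - 18) / 5 = 2.0000
deviations (xᵢ − x̄): 5.0000, 6.0000, 9.0000, 0.0000, -20.0000
Σ(xᵢ − x̄)² = 542.0000 ⇒ m₂ = 542.0000/5 = 108.40000
Σ(xᵢ − x̄)³ = -6930.0000 ⇒ m₃ = -6930.0000/5 = -1386.00000
m₂^(3/2) = 108.40000^(1.5) = 1128.61008
g_1 = m₃ / m₂^(3/2) = -1386.00000 / 1128.61008 ≈ -1.228

-1.228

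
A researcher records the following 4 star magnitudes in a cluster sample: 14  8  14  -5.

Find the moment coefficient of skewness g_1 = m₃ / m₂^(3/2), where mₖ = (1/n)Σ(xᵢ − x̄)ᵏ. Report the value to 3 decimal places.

-0.848

x̄ = (14 + 8 + 14 - 5) / 4 = 7.7500
deviations (xᵢ − x̄): 6.2500, 0.2500, 6.2500, -12.7500
Σ(xᵢ − x̄)² = 240.7500 ⇒ m₂ = 240.7500/4 = 60.18750
Σ(xᵢ − x̄)³ = -1584.3750 ⇒ m₃ = -1584.3750/4 = -396.09375
m₂^(3/2) = 60.18750^(1.5) = 466.93826
g_1 = m₃ / m₂^(3/2) = -396.09375 / 466.93826 ≈ -0.848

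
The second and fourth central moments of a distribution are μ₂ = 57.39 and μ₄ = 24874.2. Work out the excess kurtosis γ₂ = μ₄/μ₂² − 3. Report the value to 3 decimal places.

μ₂² = 57.39² = 3293.61210
μ₄/μ₂² = 24874.2 / 3293.61210 = 7.55226
γ₂ = 7.55226 − 3 ≈ 4.552

4.552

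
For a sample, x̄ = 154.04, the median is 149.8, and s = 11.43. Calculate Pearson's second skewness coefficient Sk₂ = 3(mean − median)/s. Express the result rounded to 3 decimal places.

Sk₂ = 3(154.04 − 149.8) / 11.43 = 3 × 4.2400 / 11.43
    = 12.7200 / 11.43 ≈ 1.113

1.113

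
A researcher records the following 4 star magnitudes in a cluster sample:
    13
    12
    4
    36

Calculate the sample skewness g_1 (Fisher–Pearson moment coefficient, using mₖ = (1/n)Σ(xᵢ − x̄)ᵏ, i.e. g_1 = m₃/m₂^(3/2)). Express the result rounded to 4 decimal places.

0.8485

x̄ = (13 + 12 + 4 + 36) / 4 = 16.2500
deviations (xᵢ − x̄): -3.2500, -4.2500, -12.2500, 19.7500
Σ(xᵢ − x̄)² = 568.7500 ⇒ m₂ = 568.7500/4 = 142.18750
Σ(xᵢ − x̄)³ = 5754.3750 ⇒ m₃ = 5754.3750/4 = 1438.59375
m₂^(3/2) = 142.18750^(1.5) = 1695.47788
g_1 = m₃ / m₂^(3/2) = 1438.59375 / 1695.47788 ≈ 0.8485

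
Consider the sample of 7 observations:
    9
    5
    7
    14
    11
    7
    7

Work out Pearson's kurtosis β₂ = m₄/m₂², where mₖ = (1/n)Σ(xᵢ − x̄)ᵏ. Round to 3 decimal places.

2.445

x̄ = 8.5714
Σ(xᵢ − x̄)² = 55.7143 ⇒ m₂ = 7.95918
Σ(xᵢ − x̄)⁴ = 1084.2507 ⇒ m₄ = 154.89296
m₂² = 63.34860
β₂ = m₄/m₂² = 154.89296 / 63.34860 ≈ 2.445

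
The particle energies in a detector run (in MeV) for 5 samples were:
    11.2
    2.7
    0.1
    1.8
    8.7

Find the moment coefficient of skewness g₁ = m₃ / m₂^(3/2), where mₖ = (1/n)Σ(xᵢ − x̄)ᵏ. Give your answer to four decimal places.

0.3924

x̄ = (11.2 + 2.7 + 0.1 + 1.8 + 8.7) / 5 = 4.9000
deviations (xᵢ − x̄): 6.3000, -2.2000, -4.8000, -3.1000, 3.8000
Σ(xᵢ − x̄)² = 91.6200 ⇒ m₂ = 91.6200/5 = 18.32400
Σ(xᵢ − x̄)³ = 153.8880 ⇒ m₃ = 153.8880/5 = 30.77760
m₂^(3/2) = 18.32400^(1.5) = 78.43871
g₁ = m₃ / m₂^(3/2) = 30.77760 / 78.43871 ≈ 0.3924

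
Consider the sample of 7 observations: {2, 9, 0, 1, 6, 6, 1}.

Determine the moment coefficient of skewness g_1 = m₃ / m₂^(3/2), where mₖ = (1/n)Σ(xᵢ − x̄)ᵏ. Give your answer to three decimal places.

0.478

x̄ = (2 + 9 + 0 + 1 + 6 + 6 + 1) / 7 = 3.5714
deviations (xᵢ − x̄): -1.5714, 5.4286, -3.5714, -2.5714, 2.4286, 2.4286, -2.5714
Σ(xᵢ − x̄)² = 69.7143 ⇒ m₂ = 69.7143/7 = 9.95918
Σ(xᵢ − x̄)³ = 105.1837 ⇒ m₃ = 105.1837/7 = 15.02624
m₂^(3/2) = 9.95918^(1.5) = 31.42937
g_1 = m₃ / m₂^(3/2) = 15.02624 / 31.42937 ≈ 0.478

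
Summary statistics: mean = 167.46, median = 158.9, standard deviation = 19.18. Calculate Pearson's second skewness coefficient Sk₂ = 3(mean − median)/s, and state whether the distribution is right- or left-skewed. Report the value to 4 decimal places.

1.3389, right-skewed

Sk₂ = 3(167.46 − 158.9) / 19.18 = 3 × 8.5600 / 19.18
    = 25.6800 / 19.18 ≈ 1.3389
Sk₂ > 0 ⇒ mean > median ⇒ right-skewed (positive skew).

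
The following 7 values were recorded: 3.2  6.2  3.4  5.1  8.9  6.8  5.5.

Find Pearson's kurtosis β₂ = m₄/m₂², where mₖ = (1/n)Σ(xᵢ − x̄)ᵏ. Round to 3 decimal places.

2.250

x̄ = 5.5857
Σ(xᵢ − x̄)² = 23.5486 ⇒ m₂ = 3.36408
Σ(xᵢ − x̄)⁴ = 178.2490 ⇒ m₄ = 25.46414
m₂² = 11.31705
β₂ = m₄/m₂² = 25.46414 / 11.31705 ≈ 2.250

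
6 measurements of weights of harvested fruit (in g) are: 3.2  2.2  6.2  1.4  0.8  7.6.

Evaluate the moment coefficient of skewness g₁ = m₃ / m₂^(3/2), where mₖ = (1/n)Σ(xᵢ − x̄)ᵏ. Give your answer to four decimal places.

x̄ = (3.2 + 2.2 + 6.2 + 1.4 + 0.8 + 7.6) / 6 = 3.5667
deviations (xᵢ − x̄): -0.3667, -1.3667, 2.6333, -2.1667, -2.7667, 4.0333
Σ(xᵢ − x̄)² = 37.5533 ⇒ m₂ = 37.5533/6 = 6.25889
Σ(xᵢ − x̄)³ = 49.9236 ⇒ m₃ = 49.9236/6 = 8.32059
m₂^(3/2) = 6.25889^(1.5) = 15.65835
g₁ = m₃ / m₂^(3/2) = 8.32059 / 15.65835 ≈ 0.5314

0.5314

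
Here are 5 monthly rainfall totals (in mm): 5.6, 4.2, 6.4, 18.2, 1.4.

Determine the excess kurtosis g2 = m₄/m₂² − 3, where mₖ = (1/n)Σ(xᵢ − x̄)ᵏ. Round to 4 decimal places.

-0.1187

x̄ = 7.1600
Σ(xᵢ − x̄)² = 166.8320 ⇒ m₂ = 33.36640
Σ(xᵢ − x̄)⁴ = 16038.8992 ⇒ m₄ = 3207.77985
m₂² = 1113.31665
g2 = m₄/m₂² − 3 = 2.88128 − 3 ≈ -0.1187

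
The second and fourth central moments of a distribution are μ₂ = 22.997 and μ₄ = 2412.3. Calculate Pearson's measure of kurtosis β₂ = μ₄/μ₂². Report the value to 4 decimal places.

4.5613

μ₂² = 22.997² = 528.86201
μ₄/μ₂² = 2412.3 / 528.86201 = 4.56130
β₂ ≈ 4.5613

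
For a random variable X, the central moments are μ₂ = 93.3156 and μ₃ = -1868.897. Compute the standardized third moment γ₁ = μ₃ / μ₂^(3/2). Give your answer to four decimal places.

σ = √μ₂ = √93.3156 = 9.66000
σ³ = μ₂^(3/2) = 901.42870
γ₁ = μ₃/σ³ = -1868.897 / 901.42870 ≈ -2.0733

-2.0733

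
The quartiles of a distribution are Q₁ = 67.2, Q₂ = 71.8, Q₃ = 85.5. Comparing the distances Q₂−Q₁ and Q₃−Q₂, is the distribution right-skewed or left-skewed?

right-skewed

Q₂ − Q₁ = 4.6;  Q₃ − Q₂ = 13.7
Q₃ − Q₂ > Q₂ − Q₁ ⇒ the upper half is more spread out ⇒ right-skewed.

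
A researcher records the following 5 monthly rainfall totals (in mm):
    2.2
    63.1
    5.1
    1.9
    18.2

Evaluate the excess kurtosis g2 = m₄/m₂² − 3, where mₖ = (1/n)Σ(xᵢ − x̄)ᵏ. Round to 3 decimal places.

x̄ = 18.1000
Σ(xᵢ − x̄)² = 2709.2600 ⇒ m₂ = 541.85200
Σ(xᵢ − x̄)⁴ = 4261973.6498 ⇒ m₄ = 852394.72996
m₂² = 293603.58990
g2 = m₄/m₂² − 3 = 2.90322 − 3 ≈ -0.097

-0.097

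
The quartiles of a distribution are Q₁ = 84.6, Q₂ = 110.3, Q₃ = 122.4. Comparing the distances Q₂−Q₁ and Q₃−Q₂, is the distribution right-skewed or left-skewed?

Q₂ − Q₁ = 25.7;  Q₃ − Q₂ = 12.1
Q₂ − Q₁ > Q₃ − Q₂ ⇒ the lower half is more spread out ⇒ left-skewed.

left-skewed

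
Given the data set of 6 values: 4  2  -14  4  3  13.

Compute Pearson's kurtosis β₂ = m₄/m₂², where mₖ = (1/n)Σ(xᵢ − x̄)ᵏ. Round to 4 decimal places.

3.2300

x̄ = 2.0000
Σ(xᵢ − x̄)² = 386.0000 ⇒ m₂ = 64.33333
Σ(xᵢ − x̄)⁴ = 80210.0000 ⇒ m₄ = 13368.33333
m₂² = 4138.77778
β₂ = m₄/m₂² = 13368.33333 / 4138.77778 ≈ 3.2300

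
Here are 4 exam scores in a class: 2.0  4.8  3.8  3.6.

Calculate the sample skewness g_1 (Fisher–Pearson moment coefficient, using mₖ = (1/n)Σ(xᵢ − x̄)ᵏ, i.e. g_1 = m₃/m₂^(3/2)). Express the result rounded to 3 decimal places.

-0.434

x̄ = (2.0 + 4.8 + 3.8 + 3.6) / 4 = 3.5500
deviations (xᵢ − x̄): -1.5500, 1.2500, 0.2500, 0.0500
Σ(xᵢ − x̄)² = 4.0300 ⇒ m₂ = 4.0300/4 = 1.00750
Σ(xᵢ − x̄)³ = -1.7550 ⇒ m₃ = -1.7550/4 = -0.43875
m₂^(3/2) = 1.00750^(1.5) = 1.01127
g_1 = m₃ / m₂^(3/2) = -0.43875 / 1.01127 ≈ -0.434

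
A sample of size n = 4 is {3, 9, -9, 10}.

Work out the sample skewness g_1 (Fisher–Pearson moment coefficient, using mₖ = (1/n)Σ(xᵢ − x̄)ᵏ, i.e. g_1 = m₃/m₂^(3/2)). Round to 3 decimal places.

-0.775

x̄ = (3 + 9 - 9 + 10) / 4 = 3.2500
deviations (xᵢ − x̄): -0.2500, 5.7500, -12.2500, 6.7500
Σ(xᵢ − x̄)² = 228.7500 ⇒ m₂ = 228.7500/4 = 57.18750
Σ(xᵢ − x̄)³ = -1340.6250 ⇒ m₃ = -1340.6250/4 = -335.15625
m₂^(3/2) = 57.18750^(1.5) = 432.46570
g_1 = m₃ / m₂^(3/2) = -335.15625 / 432.46570 ≈ -0.775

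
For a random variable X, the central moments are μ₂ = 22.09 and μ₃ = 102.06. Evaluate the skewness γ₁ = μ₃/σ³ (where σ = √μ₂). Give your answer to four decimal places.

0.9830

σ = √μ₂ = √22.09 = 4.70000
σ³ = μ₂^(3/2) = 103.82300
γ₁ = μ₃/σ³ = 102.06 / 103.82300 ≈ 0.9830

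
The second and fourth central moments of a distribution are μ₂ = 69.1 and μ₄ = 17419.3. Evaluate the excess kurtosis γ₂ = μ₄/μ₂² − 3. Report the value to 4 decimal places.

0.6482

μ₂² = 69.1² = 4774.81000
μ₄/μ₂² = 17419.3 / 4774.81000 = 3.64817
γ₂ = 3.64817 − 3 ≈ 0.6482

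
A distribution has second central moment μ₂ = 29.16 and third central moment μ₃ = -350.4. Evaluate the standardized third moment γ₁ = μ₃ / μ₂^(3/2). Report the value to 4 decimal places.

-2.2253

σ = √μ₂ = √29.16 = 5.40000
σ³ = μ₂^(3/2) = 157.46400
γ₁ = μ₃/σ³ = -350.4 / 157.46400 ≈ -2.2253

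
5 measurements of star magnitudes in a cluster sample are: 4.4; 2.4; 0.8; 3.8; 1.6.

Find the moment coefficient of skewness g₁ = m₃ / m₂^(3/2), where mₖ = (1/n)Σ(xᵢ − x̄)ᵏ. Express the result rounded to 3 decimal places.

0.060

x̄ = (4.4 + 2.4 + 0.8 + 3.8 + 1.6) / 5 = 2.6000
deviations (xᵢ − x̄): 1.8000, -0.2000, -1.8000, 1.2000, -1.0000
Σ(xᵢ − x̄)² = 8.9600 ⇒ m₂ = 8.9600/5 = 1.79200
Σ(xᵢ − x̄)³ = 0.7200 ⇒ m₃ = 0.7200/5 = 0.14400
m₂^(3/2) = 1.79200^(1.5) = 2.39887
g₁ = m₃ / m₂^(3/2) = 0.14400 / 2.39887 ≈ 0.060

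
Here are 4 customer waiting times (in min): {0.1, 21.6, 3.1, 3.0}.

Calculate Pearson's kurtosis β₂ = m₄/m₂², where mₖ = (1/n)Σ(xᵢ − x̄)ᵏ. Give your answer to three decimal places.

x̄ = 6.9500
Σ(xᵢ − x̄)² = 291.9700 ⇒ m₂ = 72.99250
Σ(xᵢ − x̄)⁴ = 48727.6830 ⇒ m₄ = 12181.92076
m₂² = 5327.90506
β₂ = m₄/m₂² = 12181.92076 / 5327.90506 ≈ 2.286

2.286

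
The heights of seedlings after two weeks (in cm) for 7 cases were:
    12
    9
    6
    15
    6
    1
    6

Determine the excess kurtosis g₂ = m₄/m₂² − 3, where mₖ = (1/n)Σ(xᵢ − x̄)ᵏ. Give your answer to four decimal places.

-0.7616

x̄ = 7.8571
Σ(xᵢ − x̄)² = 126.8571 ⇒ m₂ = 18.12245
Σ(xᵢ − x̄)⁴ = 5145.9708 ⇒ m₄ = 735.13869
m₂² = 328.42316
g₂ = m₄/m₂² − 3 = 2.23839 − 3 ≈ -0.7616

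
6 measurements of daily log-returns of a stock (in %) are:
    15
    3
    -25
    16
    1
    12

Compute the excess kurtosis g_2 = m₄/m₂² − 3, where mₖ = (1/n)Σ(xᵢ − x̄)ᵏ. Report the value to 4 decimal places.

0.1053

x̄ = 3.6667
Σ(xᵢ − x̄)² = 1179.3333 ⇒ m₂ = 196.55556
Σ(xᵢ − x̄)⁴ = 719827.7778 ⇒ m₄ = 119971.29630
m₂² = 38634.08642
g_2 = m₄/m₂² − 3 = 3.10532 − 3 ≈ 0.1053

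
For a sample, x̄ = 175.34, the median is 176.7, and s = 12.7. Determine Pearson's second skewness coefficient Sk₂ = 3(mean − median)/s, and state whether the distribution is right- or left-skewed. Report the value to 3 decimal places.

Sk₂ = 3(175.34 − 176.7) / 12.7 = 3 × -1.3600 / 12.7
    = -4.0800 / 12.7 ≈ -0.321
Sk₂ < 0 ⇒ mean < median ⇒ left-skewed (negative skew).

-0.321, left-skewed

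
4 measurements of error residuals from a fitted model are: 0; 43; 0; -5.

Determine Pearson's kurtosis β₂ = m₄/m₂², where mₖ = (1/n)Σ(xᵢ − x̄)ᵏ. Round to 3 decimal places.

2.306

x̄ = 9.5000
Σ(xᵢ − x̄)² = 1513.0000 ⇒ m₂ = 378.25000
Σ(xᵢ − x̄)⁴ = 1319940.2500 ⇒ m₄ = 329985.06250
m₂² = 143073.06250
β₂ = m₄/m₂² = 329985.06250 / 143073.06250 ≈ 2.306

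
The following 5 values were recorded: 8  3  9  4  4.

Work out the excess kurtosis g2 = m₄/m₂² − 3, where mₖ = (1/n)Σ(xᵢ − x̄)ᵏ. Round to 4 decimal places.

-1.6770

x̄ = 5.6000
Σ(xᵢ − x̄)² = 29.2000 ⇒ m₂ = 5.84000
Σ(xᵢ − x̄)⁴ = 225.6160 ⇒ m₄ = 45.12320
m₂² = 34.10560
g2 = m₄/m₂² − 3 = 1.32304 − 3 ≈ -1.6770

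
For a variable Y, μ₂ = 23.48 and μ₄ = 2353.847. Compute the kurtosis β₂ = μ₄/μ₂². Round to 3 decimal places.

μ₂² = 23.48² = 551.31040
μ₄/μ₂² = 2353.847 / 551.31040 = 4.26955
β₂ ≈ 4.270

4.270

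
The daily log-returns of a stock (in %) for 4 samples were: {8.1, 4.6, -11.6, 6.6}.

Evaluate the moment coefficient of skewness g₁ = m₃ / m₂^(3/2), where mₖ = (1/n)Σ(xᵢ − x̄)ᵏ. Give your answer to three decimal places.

x̄ = (8.1 + 4.6 - 11.6 + 6.6) / 4 = 1.9250
deviations (xᵢ − x̄): 6.1750, 2.6750, -13.5250, 4.6750
Σ(xᵢ − x̄)² = 250.0675 ⇒ m₂ = 250.0675/4 = 62.51687
Σ(xᵢ − x̄)³ = -2117.2961 ⇒ m₃ = -2117.2961/4 = -529.32403
m₂^(3/2) = 62.51687^(1.5) = 494.30601
g₁ = m₃ / m₂^(3/2) = -529.32403 / 494.30601 ≈ -1.071

-1.071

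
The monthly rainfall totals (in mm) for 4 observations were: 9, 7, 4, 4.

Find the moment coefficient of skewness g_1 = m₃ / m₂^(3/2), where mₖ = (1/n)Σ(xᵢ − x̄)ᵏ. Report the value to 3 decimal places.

0.314

x̄ = (9 + 7 + 4 + 4) / 4 = 6.0000
deviations (xᵢ − x̄): 3.0000, 1.0000, -2.0000, -2.0000
Σ(xᵢ − x̄)² = 18.0000 ⇒ m₂ = 18.0000/4 = 4.50000
Σ(xᵢ − x̄)³ = 12.0000 ⇒ m₃ = 12.0000/4 = 3.00000
m₂^(3/2) = 4.50000^(1.5) = 9.54594
g_1 = m₃ / m₂^(3/2) = 3.00000 / 9.54594 ≈ 0.314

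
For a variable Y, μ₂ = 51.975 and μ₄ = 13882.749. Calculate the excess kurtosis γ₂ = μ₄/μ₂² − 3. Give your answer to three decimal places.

2.139

μ₂² = 51.975² = 2701.40063
μ₄/μ₂² = 13882.749 / 2701.40063 = 5.13909
γ₂ = 5.13909 − 3 ≈ 2.139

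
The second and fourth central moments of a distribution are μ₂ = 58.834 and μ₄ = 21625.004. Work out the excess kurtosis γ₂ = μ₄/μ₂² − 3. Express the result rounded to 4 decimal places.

3.2474

μ₂² = 58.834² = 3461.43956
μ₄/μ₂² = 21625.004 / 3461.43956 = 6.24740
γ₂ = 6.24740 − 3 ≈ 3.2474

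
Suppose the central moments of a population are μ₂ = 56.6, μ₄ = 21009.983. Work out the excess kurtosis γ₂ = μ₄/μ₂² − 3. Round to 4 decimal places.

μ₂² = 56.6² = 3203.56000
μ₄/μ₂² = 21009.983 / 3203.56000 = 6.55832
γ₂ = 6.55832 − 3 ≈ 3.5583

3.5583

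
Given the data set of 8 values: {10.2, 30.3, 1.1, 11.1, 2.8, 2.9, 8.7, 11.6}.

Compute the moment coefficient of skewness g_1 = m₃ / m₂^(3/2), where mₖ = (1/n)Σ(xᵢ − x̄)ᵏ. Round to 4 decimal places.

x̄ = (10.2 + 30.3 + 1.1 + 11.1 + 2.8 + 2.9 + 8.7 + 11.6) / 8 = 9.8375
deviations (xᵢ − x̄): 0.3625, 20.4625, -8.7375, 1.2625, -7.0375, -6.9375, -1.1375, 1.7625
Σ(xᵢ − x̄)² = 598.8387 ⇒ m₂ = 598.8387/8 = 74.85484
Σ(xᵢ − x̄)³ = 7224.5052 ⇒ m₃ = 7224.5052/8 = 903.06315
m₂^(3/2) = 74.85484^(1.5) = 647.63433
g_1 = m₃ / m₂^(3/2) = 903.06315 / 647.63433 ≈ 1.3944

1.3944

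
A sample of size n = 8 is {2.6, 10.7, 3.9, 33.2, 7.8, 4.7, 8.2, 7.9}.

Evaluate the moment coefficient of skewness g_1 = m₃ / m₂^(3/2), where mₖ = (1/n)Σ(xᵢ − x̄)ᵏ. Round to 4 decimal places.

x̄ = (2.6 + 10.7 + 3.9 + 33.2 + 7.8 + 4.7 + 8.2 + 7.9) / 8 = 9.8750
deviations (xᵢ − x̄): -7.2750, 0.8250, -5.9750, 23.3250, -2.0750, -5.1750, -1.6750, -1.9750
Σ(xᵢ − x̄)² = 671.1550 ⇒ m₂ = 671.1550/8 = 83.89438
Σ(xᵢ − x̄)³ = 11932.3868 ⇒ m₃ = 11932.3868/8 = 1491.54834
m₂^(3/2) = 83.89438^(1.5) = 768.42107
g_1 = m₃ / m₂^(3/2) = 1491.54834 / 768.42107 ≈ 1.9411

1.9411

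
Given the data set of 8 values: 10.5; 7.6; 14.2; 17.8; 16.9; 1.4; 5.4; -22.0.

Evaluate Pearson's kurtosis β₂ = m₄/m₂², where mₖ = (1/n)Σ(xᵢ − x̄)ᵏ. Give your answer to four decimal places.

4.1619

x̄ = 6.4750
Σ(xᵢ − x̄)² = 1151.8150 ⇒ m₂ = 143.97688
Σ(xᵢ − x̄)⁴ = 690189.1077 ⇒ m₄ = 86273.63846
m₂² = 20729.34053
β₂ = m₄/m₂² = 86273.63846 / 20729.34053 ≈ 4.1619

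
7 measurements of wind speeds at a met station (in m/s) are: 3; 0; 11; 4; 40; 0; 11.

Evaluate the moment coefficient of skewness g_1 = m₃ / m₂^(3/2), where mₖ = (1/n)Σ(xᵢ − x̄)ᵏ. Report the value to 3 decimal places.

x̄ = (3 + 0 + 11 + 4 + 40 + 0 + 11) / 7 = 9.8571
deviations (xᵢ − x̄): -6.8571, -9.8571, 1.1429, -5.8571, 30.1429, -9.8571, 1.1429
Σ(xᵢ − x̄)² = 1186.8571 ⇒ m₂ = 1186.8571/7 = 169.55102
Σ(xᵢ − x̄)³ = 24951.6735 ⇒ m₃ = 24951.6735/7 = 3564.52478
m₂^(3/2) = 169.55102^(1.5) = 2207.75365
g_1 = m₃ / m₂^(3/2) = 3564.52478 / 2207.75365 ≈ 1.615

1.615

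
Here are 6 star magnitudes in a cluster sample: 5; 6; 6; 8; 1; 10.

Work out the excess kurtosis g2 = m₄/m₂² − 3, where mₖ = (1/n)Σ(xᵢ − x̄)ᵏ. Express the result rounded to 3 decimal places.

-0.454

x̄ = 6.0000
Σ(xᵢ − x̄)² = 46.0000 ⇒ m₂ = 7.66667
Σ(xᵢ − x̄)⁴ = 898.0000 ⇒ m₄ = 149.66667
m₂² = 58.77778
g2 = m₄/m₂² − 3 = 2.54631 − 3 ≈ -0.454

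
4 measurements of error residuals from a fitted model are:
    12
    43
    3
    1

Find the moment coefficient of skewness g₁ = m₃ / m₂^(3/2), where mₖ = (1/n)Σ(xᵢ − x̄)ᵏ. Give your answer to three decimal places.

x̄ = (12 + 43 + 3 + 1) / 4 = 14.7500
deviations (xᵢ − x̄): -2.7500, 28.2500, -11.7500, -13.7500
Σ(xᵢ − x̄)² = 1132.7500 ⇒ m₂ = 1132.7500/4 = 283.18750
Σ(xᵢ − x̄)³ = 18302.6250 ⇒ m₃ = 18302.6250/4 = 4575.65625
m₂^(3/2) = 283.18750^(1.5) = 4765.52903
g₁ = m₃ / m₂^(3/2) = 4575.65625 / 4765.52903 ≈ 0.960

0.960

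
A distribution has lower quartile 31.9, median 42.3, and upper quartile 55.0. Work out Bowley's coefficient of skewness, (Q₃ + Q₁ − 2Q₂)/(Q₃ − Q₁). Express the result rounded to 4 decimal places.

numerator: Q₃ + Q₁ − 2Q₂ = 55.0 + 31.9 − 2×42.3 = 2.3000
denominator: Q₃ − Q₁ = 55.0 − 31.9 = 23.1000
Bowley skewness = 2.3000 / 23.1000 ≈ 0.0996

0.0996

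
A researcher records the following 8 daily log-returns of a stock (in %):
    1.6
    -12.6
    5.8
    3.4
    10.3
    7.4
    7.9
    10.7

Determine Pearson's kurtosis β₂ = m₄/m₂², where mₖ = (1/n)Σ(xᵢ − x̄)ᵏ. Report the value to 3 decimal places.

4.352

x̄ = 4.3125
Σ(xᵢ − x̄)² = 395.4888 ⇒ m₂ = 49.43609
Σ(xᵢ − x̄)⁴ = 85080.8036 ⇒ m₄ = 10635.10045
m₂² = 2443.92737
β₂ = m₄/m₂² = 10635.10045 / 2443.92737 ≈ 4.352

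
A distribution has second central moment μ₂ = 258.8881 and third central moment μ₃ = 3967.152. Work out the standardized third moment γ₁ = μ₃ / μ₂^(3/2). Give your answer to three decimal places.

0.952

σ = √μ₂ = √258.8881 = 16.09000
σ³ = μ₂^(3/2) = 4165.50953
γ₁ = μ₃/σ³ = 3967.152 / 4165.50953 ≈ 0.952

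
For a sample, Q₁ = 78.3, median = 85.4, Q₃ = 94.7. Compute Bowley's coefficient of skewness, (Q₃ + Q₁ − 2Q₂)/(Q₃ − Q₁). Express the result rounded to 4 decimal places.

0.1341

numerator: Q₃ + Q₁ − 2Q₂ = 94.7 + 78.3 − 2×85.4 = 2.2000
denominator: Q₃ − Q₁ = 94.7 − 78.3 = 16.4000
Bowley skewness = 2.2000 / 16.4000 ≈ 0.1341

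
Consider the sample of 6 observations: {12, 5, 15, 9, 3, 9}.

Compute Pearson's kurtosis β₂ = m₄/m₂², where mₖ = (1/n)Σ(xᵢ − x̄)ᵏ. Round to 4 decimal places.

x̄ = 8.8333
Σ(xᵢ − x̄)² = 96.8333 ⇒ m₂ = 16.13889
Σ(xᵢ − x̄)⁴ = 2920.4861 ⇒ m₄ = 486.74769
m₂² = 260.46373
β₂ = m₄/m₂² = 486.74769 / 260.46373 ≈ 1.8688

1.8688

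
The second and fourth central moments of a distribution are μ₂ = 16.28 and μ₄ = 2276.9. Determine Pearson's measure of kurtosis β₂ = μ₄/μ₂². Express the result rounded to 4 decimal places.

8.5908

μ₂² = 16.28² = 265.03840
μ₄/μ₂² = 2276.9 / 265.03840 = 8.59083
β₂ ≈ 8.5908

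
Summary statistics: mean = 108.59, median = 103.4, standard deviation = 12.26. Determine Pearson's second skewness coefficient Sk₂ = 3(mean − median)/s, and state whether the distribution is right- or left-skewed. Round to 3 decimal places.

1.270, right-skewed

Sk₂ = 3(108.59 − 103.4) / 12.26 = 3 × 5.1900 / 12.26
    = 15.5700 / 12.26 ≈ 1.270
Sk₂ > 0 ⇒ mean > median ⇒ right-skewed (positive skew).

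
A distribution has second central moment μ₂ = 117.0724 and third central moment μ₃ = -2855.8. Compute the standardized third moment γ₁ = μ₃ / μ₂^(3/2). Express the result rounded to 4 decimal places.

σ = √μ₂ = √117.0724 = 10.82000
σ³ = μ₂^(3/2) = 1266.72337
γ₁ = μ₃/σ³ = -2855.8 / 1266.72337 ≈ -2.2545

-2.2545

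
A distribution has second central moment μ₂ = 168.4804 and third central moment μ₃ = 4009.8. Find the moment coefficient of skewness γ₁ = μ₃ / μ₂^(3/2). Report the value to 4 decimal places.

1.8336

σ = √μ₂ = √168.4804 = 12.98000
σ³ = μ₂^(3/2) = 2186.87559
γ₁ = μ₃/σ³ = 4009.8 / 2186.87559 ≈ 1.8336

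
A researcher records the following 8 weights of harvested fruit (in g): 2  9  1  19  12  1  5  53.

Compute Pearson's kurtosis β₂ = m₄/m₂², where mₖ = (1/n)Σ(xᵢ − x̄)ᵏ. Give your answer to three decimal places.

4.748

x̄ = 12.7500
Σ(xᵢ − x̄)² = 2125.5000 ⇒ m₂ = 265.68750
Σ(xᵢ − x̄)⁴ = 2681411.1563 ⇒ m₄ = 335176.39453
m₂² = 70589.84766
β₂ = m₄/m₂² = 335176.39453 / 70589.84766 ≈ 4.748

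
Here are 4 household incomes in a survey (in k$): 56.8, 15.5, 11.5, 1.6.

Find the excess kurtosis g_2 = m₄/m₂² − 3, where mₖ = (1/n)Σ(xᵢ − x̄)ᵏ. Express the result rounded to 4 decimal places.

x̄ = 21.3500
Σ(xᵢ − x̄)² = 1778.0100 ⇒ m₂ = 444.50250
Σ(xᵢ − x̄)⁴ = 1742034.4724 ⇒ m₄ = 435508.61811
m₂² = 197582.47251
g_2 = m₄/m₂² − 3 = 2.20419 − 3 ≈ -0.7958

-0.7958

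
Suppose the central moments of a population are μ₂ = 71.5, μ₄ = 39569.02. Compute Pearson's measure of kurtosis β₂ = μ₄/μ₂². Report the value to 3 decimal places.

μ₂² = 71.5² = 5112.25000
μ₄/μ₂² = 39569.02 / 5112.25000 = 7.74004
β₂ ≈ 7.740

7.740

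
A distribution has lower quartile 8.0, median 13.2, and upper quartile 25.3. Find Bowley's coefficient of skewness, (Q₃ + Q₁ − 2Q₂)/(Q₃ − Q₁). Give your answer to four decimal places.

numerator: Q₃ + Q₁ − 2Q₂ = 25.3 + 8.0 − 2×13.2 = 6.9000
denominator: Q₃ − Q₁ = 25.3 − 8.0 = 17.3000
Bowley skewness = 6.9000 / 17.3000 ≈ 0.3988

0.3988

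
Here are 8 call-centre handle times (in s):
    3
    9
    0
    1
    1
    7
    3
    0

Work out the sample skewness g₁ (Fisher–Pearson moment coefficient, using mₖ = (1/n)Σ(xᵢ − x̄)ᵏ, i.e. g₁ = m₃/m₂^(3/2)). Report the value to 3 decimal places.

x̄ = (3 + 9 + 0 + 1 + 1 + 7 + 3 + 0) / 8 = 3.0000
deviations (xᵢ − x̄): 0.0000, 6.0000, -3.0000, -2.0000, -2.0000, 4.0000, 0.0000, -3.0000
Σ(xᵢ − x̄)² = 78.0000 ⇒ m₂ = 78.0000/8 = 9.75000
Σ(xᵢ − x̄)³ = 210.0000 ⇒ m₃ = 210.0000/8 = 26.25000
m₂^(3/2) = 9.75000^(1.5) = 30.44437
g₁ = m₃ / m₂^(3/2) = 26.25000 / 30.44437 ≈ 0.862

0.862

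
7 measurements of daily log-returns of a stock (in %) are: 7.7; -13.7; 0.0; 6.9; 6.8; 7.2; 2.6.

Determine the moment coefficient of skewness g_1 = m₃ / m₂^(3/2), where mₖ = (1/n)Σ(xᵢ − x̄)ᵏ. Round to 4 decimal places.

-1.5217

x̄ = (7.7 - 13.7 + 0.0 + 6.9 + 6.8 + 7.2 + 2.6) / 7 = 2.5000
deviations (xᵢ − x̄): 5.2000, -16.2000, -2.5000, 4.4000, 4.3000, 4.7000, 0.1000
Σ(xᵢ − x̄)² = 355.6800 ⇒ m₂ = 355.6800/7 = 50.81143
Σ(xᵢ − x̄)³ = -3858.0300 ⇒ m₃ = -3858.0300/7 = -551.14714
m₂^(3/2) = 50.81143^(1.5) = 362.19471
g_1 = m₃ / m₂^(3/2) = -551.14714 / 362.19471 ≈ -1.5217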